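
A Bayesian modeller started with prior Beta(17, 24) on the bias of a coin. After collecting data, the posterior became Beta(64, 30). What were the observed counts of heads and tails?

A Beta(a, b) prior with s successes and f failures in binomial data gives a Beta(a+s, b+f) posterior.
So s = 64 − 17 = 47 and f = 30 − 24 = 6.

47 heads and 6 tails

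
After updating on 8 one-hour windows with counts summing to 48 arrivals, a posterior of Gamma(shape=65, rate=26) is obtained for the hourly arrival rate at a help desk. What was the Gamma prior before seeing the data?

A Gamma(α, β) prior (rate parametrization) on a Poisson rate with n observations summing to S gives posterior Gamma(α+S, β+n).
So α = 65 − 48 = 17 and β = 26 − 8 = 18.

Gamma(shape=17, rate=18)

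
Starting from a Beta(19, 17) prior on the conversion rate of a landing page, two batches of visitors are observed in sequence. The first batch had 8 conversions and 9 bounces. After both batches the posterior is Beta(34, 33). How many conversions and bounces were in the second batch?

Because Beta–binomial updating is additive in the counts, the combined data contributed (α_post−α_prior, β_post−β_prior) successes and failures.
Total across both batches: 34−19=15 conversions, 33−17=16 bounces.
Subtract the first batch: 15−8=7 conversions and 16−9=7 bounces.

7 conversions and 7 bounces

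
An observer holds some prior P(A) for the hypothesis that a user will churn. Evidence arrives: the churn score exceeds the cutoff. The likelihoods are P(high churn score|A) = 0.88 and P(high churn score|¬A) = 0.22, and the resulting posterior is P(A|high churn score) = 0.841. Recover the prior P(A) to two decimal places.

P(A) = 0.57

In odds form, posterior odds = prior odds × likelihood ratio, so prior odds = posterior odds ÷ LR.
Posterior odds = 0.841/(1−0.841) = 5.2893. LR = 0.88/0.22 = 4.0000.
Prior odds = 5.2893/4.0000 = 1.3223, so P(A) = 1.3223/(1+1.3223) ≈ 0.57.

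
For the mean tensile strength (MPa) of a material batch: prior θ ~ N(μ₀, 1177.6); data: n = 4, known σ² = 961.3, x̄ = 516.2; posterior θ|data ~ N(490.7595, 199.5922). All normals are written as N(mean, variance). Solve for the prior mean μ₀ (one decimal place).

With known observation variance, the Normal–Normal posterior has precision τ_n = τ₀ + n/σ² and mean μ_n = (τ₀μ₀ + (n/σ²)x̄)/τ_n.
Here τ₀ = 1/1177.6 = 0.000849 and τ_data = 4/961.3 = 0.004161, so τ_n = 0.005010.
Rearranging for μ₀: μ₀ = (μ_n·τ_n − τ_data·x̄)/τ₀ = (490.7595·0.005010 − 0.004161·516.2) / 0.000849 = 0.310797/0.000849 ≈ 366.1.

μ₀ = 366.1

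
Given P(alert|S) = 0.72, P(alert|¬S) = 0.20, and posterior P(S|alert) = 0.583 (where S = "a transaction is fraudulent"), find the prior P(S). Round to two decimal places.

Bayes' rule in odds form gives O(S|E) = O(S)·[P(E|S)/P(E|¬S)], hence O(S) = O(S|E)/LR.
Posterior odds = 0.583/(1−0.583) = 1.3981. LR = 0.72/0.20 = 3.6000.
Prior odds = 1.3981/3.6000 = 0.3884, so P(S) = 0.3884/(1+0.3884) ≈ 0.28.

P(S) = 0.28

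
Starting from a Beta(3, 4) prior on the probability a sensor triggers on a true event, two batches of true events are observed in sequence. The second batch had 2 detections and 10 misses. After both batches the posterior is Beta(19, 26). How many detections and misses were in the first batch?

14 detections and 12 misses

Sequential conjugate updates are equivalent to a single update on the pooled data, so total successes = posterior α − prior α and total failures = posterior β − prior β.
Total across both batches: 19−3=16 detections, 26−4=22 misses.
Subtract the second batch: 16−2=14 detections and 22−10=12 misses.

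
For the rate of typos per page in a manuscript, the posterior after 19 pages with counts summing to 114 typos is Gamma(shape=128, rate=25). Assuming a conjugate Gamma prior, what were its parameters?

Gamma(shape=14, rate=6)

Gamma–Poisson conjugacy: posterior shape = α + Σxᵢ, posterior rate = β + n.
So α = 128 − 114 = 14 and β = 25 − 19 = 6.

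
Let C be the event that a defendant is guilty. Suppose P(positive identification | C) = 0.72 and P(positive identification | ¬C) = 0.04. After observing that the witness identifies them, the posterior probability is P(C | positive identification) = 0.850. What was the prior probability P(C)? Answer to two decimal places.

P(C) = 0.24

Bayes' rule in odds form gives O(C|E) = O(C)·[P(E|C)/P(E|¬C)], hence O(C) = O(C|E)/LR.
Posterior odds = 0.850/(1−0.850) = 5.6667. LR = 0.72/0.04 = 18.0000.
Prior odds = 5.6667/18.0000 = 0.3148, so P(C) = 0.3148/(1+0.3148) ≈ 0.24.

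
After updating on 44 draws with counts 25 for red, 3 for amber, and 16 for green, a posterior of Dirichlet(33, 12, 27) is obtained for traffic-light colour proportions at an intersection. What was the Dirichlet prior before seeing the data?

Dirichlet(8, 9, 11)

For a Dirichlet(α) prior with multinomial counts c, the posterior is Dirichlet(α + c) componentwise.
Subtract each count from the matching posterior parameter: 33−25=8, 12−3=9, 27−16=11.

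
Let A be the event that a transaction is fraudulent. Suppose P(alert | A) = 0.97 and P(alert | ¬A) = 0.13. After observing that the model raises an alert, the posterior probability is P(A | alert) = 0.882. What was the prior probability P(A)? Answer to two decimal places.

Bayes' rule in odds form gives O(A|E) = O(A)·[P(E|A)/P(E|¬A)], hence O(A) = O(A|E)/LR.
Posterior odds = 0.882/(1−0.882) = 7.4746. LR = 0.97/0.13 = 7.4615.
Prior odds = 7.4746/7.4615 = 1.0018, so P(A) = 1.0018/(1+1.0018) ≈ 0.50.

P(A) = 0.50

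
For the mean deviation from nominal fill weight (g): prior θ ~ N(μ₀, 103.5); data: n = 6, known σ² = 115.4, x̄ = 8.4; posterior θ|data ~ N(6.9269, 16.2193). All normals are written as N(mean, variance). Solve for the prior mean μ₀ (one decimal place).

μ₀ = -1.0

The posterior mean is a precision-weighted average: μ_n = (τ₀μ₀ + τ_data·x̄)/(τ₀+τ_data), with τ₀=1/σ₀² and τ_data=n/σ².
Here τ₀ = 1/103.5 = 0.009662 and τ_data = 6/115.4 = 0.051993, so τ_n = 0.061655.
Rearranging for μ₀: μ₀ = (μ_n·τ_n − τ_data·x̄)/τ₀ = (6.9269·0.061655 − 0.051993·8.4) / 0.009662 = -0.009663/0.009662 ≈ -1.0.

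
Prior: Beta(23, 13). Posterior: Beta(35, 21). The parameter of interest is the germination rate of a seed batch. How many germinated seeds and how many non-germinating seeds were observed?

12 germinated seeds and 8 non-germinating seeds

Beta is conjugate to the binomial likelihood: posterior = Beta(a+s, b+f).
Match parameters: s=35−23=12, f=21−13=8.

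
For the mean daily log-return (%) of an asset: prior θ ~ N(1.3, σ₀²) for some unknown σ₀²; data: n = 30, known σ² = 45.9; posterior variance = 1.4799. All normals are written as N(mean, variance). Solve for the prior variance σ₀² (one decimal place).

σ₀² = 45.2

Posterior precision equals prior precision plus data precision: 1/σ_n² = 1/σ₀² + n/σ².
So 1/σ₀² = 1/1.4799 − 30/45.9 = 0.675721 − 0.653595 = 0.022126.
Hence σ₀² = 1/0.022126 ≈ 45.2.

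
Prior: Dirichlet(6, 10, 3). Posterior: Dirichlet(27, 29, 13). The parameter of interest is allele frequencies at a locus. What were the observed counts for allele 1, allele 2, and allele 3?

For a Dirichlet(α) prior with multinomial counts c, the posterior is Dirichlet(α + c) componentwise.
Counts are posterior − prior componentwise: 27−6=21, 29−10=19, 13−3=10.

counts (21, 19, 10)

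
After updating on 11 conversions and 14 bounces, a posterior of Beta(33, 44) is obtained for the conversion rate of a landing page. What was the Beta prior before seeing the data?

Under Beta–binomial conjugacy the posterior parameters are (a+s, b+f).
So a = 33 − 11 = 22 and b = 44 − 14 = 30.

Beta(22, 30)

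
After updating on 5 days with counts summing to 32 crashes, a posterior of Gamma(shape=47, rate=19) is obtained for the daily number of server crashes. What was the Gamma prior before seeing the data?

Gamma–Poisson conjugacy: posterior shape = α + Σxᵢ, posterior rate = β + n.
So α = 47 − 32 = 15 and β = 19 − 5 = 14.

Gamma(shape=15, rate=14)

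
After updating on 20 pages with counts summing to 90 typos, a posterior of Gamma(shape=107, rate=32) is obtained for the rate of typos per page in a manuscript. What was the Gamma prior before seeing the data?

Gamma(shape=17, rate=12)

A Gamma(α, β) prior (rate parametrization) on a Poisson rate with n observations summing to S gives posterior Gamma(α+S, β+n).
So α = 107 − 90 = 17 and β = 32 − 20 = 12.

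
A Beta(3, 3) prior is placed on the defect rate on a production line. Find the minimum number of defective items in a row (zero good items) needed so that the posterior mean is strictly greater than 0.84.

After k defective items and 0 good items the posterior is Beta(3+k, 3), with mean (3+k)/(3+3+k).
Set (3+k)/(6+k) > 0.84 and solve: k > (0.84·6 − 3)/(1 − 0.84) = 12.750.
The smallest integer exceeding 12.750 is 13.

k = 13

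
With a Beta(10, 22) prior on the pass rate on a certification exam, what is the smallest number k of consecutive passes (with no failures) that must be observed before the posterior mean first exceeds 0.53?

k = 15

After k passes and 0 failures the posterior is Beta(10+k, 22), with mean (10+k)/(10+22+k).
Set (10+k)/(32+k) > 0.53 and solve: k > (0.53·32 − 10)/(1 − 0.53) = 14.809.
The smallest integer exceeding 14.809 is 15, and checking k=15: (25)/(47) = 0.5319 > 0.53.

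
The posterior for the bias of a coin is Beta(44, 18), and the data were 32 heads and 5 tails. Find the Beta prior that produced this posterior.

Beta(12, 13)

Under Beta–binomial conjugacy the posterior parameters are (α+s, β+f).
Subtract the data counts: 44−32=12, 18−5=13.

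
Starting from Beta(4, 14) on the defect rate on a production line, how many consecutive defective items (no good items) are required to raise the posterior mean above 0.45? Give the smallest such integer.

After k defective items and 0 good items the posterior is Beta(4+k, 14), with mean (4+k)/(4+14+k).
Set (4+k)/(18+k) > 0.45 and solve: k > (0.45·18 − 4)/(1 − 0.45) = 7.455.
The smallest integer exceeding 7.455 is 8, and checking k=8: (12)/(26) = 0.4615 > 0.45.

k = 8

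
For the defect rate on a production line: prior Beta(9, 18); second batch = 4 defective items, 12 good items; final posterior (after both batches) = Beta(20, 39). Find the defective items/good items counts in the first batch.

7 defective items and 9 good items

Sequential conjugate updates are equivalent to a single update on the pooled data, so total successes = posterior α − prior α and total failures = posterior β − prior β.
Total across both batches: 20−9=11 defective items, 39−18=21 good items.
Subtract the second batch: 11−4=7 defective items and 21−12=9 good items.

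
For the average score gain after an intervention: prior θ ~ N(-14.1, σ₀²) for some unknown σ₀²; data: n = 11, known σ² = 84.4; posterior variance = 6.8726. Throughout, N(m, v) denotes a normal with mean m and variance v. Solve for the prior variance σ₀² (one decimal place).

Posterior precision equals prior precision plus data precision: 1/σ_n² = 1/σ₀² + n/σ².
So 1/σ₀² = 1/6.8726 − 11/84.4 = 0.145505 − 0.130332 = 0.015173.
Hence σ₀² = 1/0.015173 ≈ 65.9.

σ₀² = 65.9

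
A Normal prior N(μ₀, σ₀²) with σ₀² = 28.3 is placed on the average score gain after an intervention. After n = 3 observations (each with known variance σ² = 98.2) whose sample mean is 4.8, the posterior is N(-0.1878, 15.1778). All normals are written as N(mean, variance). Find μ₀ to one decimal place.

With known observation variance, the Normal–Normal posterior has precision τ_n = τ₀ + n/σ² and mean μ_n = (τ₀μ₀ + (n/σ²)x̄)/τ_n.
Here τ₀ = 1/28.3 = 0.035336 and τ_data = 3/98.2 = 0.030550, so τ_n = 0.065886.
Rearranging for μ₀: μ₀ = (μ_n·τ_n − τ_data·x̄)/τ₀ = (-0.1878·0.065886 − 0.030550·4.8) / 0.035336 = -0.159013/0.035336 ≈ -4.5.

μ₀ = -4.5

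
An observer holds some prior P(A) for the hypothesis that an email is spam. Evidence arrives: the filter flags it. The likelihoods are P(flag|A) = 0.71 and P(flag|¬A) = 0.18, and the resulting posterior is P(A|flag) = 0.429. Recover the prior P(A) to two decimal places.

In odds form, posterior odds = prior odds × likelihood ratio, so prior odds = posterior odds ÷ LR.
Posterior odds = 0.429/(1−0.429) = 0.7513. LR = 0.71/0.18 = 3.9444.
Prior odds = 0.7513/3.9444 = 0.1905, so P(A) = 0.1905/(1+0.1905) ≈ 0.16.

P(A) = 0.16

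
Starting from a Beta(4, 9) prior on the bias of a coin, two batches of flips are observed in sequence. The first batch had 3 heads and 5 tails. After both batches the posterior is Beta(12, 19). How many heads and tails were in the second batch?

Sequential conjugate updates are equivalent to a single update on the pooled data, so total successes = posterior α − prior α and total failures = posterior β − prior β.
Total across both batches: 12−4=8 heads, 19−9=10 tails.
Subtract the first batch: 8−3=5 heads and 10−5=5 tails.

5 heads and 5 tails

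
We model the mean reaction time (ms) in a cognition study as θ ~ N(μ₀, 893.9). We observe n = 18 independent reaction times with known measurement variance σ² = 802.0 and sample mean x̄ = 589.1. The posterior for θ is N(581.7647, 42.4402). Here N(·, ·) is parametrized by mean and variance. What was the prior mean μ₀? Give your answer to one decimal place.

μ₀ = 434.6

The posterior mean is a precision-weighted average: μ_n = (τ₀μ₀ + τ_data·x̄)/(τ₀+τ_data), with τ₀=1/σ₀² and τ_data=n/σ².
Here τ₀ = 1/893.9 = 0.001119 and τ_data = 18/802.0 = 0.022444, so τ_n = 0.023563.
Rearranging for μ₀: μ₀ = (μ_n·τ_n − τ_data·x̄)/τ₀ = (581.7647·0.023563 − 0.022444·589.1) / 0.001119 = 0.486361/0.001119 ≈ 434.6.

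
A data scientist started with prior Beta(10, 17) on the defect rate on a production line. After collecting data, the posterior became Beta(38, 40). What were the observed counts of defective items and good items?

Under Beta–binomial conjugacy the posterior parameters are (a+s, b+f).
Match parameters: s=38−10=28, f=40−17=23.

28 defective items and 23 good items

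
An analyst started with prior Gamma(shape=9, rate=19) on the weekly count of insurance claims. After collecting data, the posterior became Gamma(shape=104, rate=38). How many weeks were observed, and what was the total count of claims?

A Gamma(α, β) prior (rate parametrization) on a Poisson rate with n observations summing to S gives posterior Gamma(α+S, β+n).
Matching: Σxᵢ = 104 − 9 = 95 and n = 38 − 19 = 19.

n = 19 weeks with total 95 claims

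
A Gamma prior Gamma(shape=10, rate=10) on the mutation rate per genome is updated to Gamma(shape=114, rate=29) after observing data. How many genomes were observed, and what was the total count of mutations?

n = 19 genomes with total 104 mutations

A Gamma(α, β) prior (rate parametrization) on a Poisson rate with n observations summing to S gives posterior Gamma(α+S, β+n).
Matching: Σxᵢ = 114 − 10 = 104 and n = 29 − 10 = 19.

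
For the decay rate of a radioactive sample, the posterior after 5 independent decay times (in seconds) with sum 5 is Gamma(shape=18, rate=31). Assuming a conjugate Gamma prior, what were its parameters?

Gamma(shape=13, rate=26)

Gamma–exponential conjugacy: posterior shape = α + n, posterior rate = β + Σtᵢ.
So α = 18 − 5 = 13 and β = 31 − 5 = 26.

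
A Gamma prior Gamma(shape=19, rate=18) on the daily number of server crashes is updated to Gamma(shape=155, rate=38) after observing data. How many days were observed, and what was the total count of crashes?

A Gamma(α, β) prior (rate parametrization) on a Poisson rate with n observations summing to S gives posterior Gamma(α+S, β+n).
Matching: Σxᵢ = 155 − 19 = 136 and n = 38 − 18 = 20.

n = 20 days with total 136 crashes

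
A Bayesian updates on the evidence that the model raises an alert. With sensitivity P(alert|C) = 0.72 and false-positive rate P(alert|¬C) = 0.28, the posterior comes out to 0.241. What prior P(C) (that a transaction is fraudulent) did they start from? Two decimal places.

P(C) = 0.11

In odds form, posterior odds = prior odds × likelihood ratio, so prior odds = posterior odds ÷ LR.
Posterior odds = 0.241/(1−0.241) = 0.3175. LR = 0.72/0.28 = 2.5714.
Prior odds = 0.3175/2.5714 = 0.1235, so P(C) = 0.1235/(1+0.1235) ≈ 0.11.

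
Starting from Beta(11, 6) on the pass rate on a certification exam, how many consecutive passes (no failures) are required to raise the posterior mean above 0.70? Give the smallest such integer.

After k passes and 0 failures the posterior is Beta(11+k, 6), with mean (11+k)/(11+6+k).
Set (11+k)/(17+k) > 0.70 and solve: k > (0.70·17 − 11)/(1 − 0.70) = 3.000.
The smallest integer exceeding 3.000 is 4.

k = 4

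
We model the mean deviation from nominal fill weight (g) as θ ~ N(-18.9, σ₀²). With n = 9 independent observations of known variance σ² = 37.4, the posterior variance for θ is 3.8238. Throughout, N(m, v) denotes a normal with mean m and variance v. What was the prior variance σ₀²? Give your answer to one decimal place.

σ₀² = 47.9

For the Normal–Normal model with known σ², precisions add: τ_n = τ₀ + n/σ².
So 1/σ₀² = 1/3.8238 − 9/37.4 = 0.261520 − 0.240642 = 0.020878.
Hence σ₀² = 1/0.020878 ≈ 47.9.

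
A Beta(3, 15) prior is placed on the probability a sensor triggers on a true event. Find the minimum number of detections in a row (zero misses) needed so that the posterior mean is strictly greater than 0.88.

After k detections and 0 misses the posterior is Beta(3+k, 15), with mean (3+k)/(3+15+k).
Set (3+k)/(18+k) > 0.88 and solve: k > (0.88·18 − 3)/(1 − 0.88) = 107.000.
The smallest integer exceeding 107.000 is 108.

k = 108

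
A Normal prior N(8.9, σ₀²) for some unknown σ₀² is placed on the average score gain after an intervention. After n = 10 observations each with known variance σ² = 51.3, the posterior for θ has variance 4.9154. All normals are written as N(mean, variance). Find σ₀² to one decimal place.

For the Normal–Normal model with known σ², precisions add: τ_n = τ₀ + n/σ².
So 1/σ₀² = 1/4.9154 − 10/51.3 = 0.203442 − 0.194932 = 0.008510.
Hence σ₀² = 1/0.008510 ≈ 117.5.

σ₀² = 117.5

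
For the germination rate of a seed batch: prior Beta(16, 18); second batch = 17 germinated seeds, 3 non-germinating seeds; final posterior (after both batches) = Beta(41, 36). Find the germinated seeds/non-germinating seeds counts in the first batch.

Because Beta–binomial updating is additive in the counts, the combined data contributed (α_post−α_prior, β_post−β_prior) successes and failures.
Total across both batches: 41−16=25 germinated seeds, 36−18=18 non-germinating seeds.
Subtract the second batch: 25−17=8 germinated seeds and 18−3=15 non-germinating seeds.

8 germinated seeds and 15 non-germinating seeds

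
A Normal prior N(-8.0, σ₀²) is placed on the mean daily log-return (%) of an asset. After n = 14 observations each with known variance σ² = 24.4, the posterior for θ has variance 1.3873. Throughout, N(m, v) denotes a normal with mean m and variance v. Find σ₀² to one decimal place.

σ₀² = 6.8

For the Normal–Normal model with known σ², precisions add: τ_n = τ₀ + n/σ².
So 1/σ₀² = 1/1.3873 − 14/24.4 = 0.720825 − 0.573770 = 0.147055.
Hence σ₀² = 1/0.147055 ≈ 6.8.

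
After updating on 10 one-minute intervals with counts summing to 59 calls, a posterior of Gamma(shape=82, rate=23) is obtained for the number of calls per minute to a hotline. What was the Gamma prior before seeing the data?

A Gamma(α, β) prior (rate parametrization) on a Poisson rate with n observations summing to S gives posterior Gamma(α+S, β+n).
So α = 82 − 59 = 23 and β = 23 − 10 = 13.

Gamma(shape=23, rate=13)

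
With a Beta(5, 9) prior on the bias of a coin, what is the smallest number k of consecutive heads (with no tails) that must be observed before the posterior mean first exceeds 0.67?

After k heads and 0 tails the posterior is Beta(5+k, 9), with mean (5+k)/(5+9+k).
Set (5+k)/(14+k) > 0.67 and solve: k > (0.67·14 − 5)/(1 − 0.67) = 13.273.
The smallest integer exceeding 13.273 is 14, and checking k=14: (19)/(28) = 0.6786 > 0.67.

k = 14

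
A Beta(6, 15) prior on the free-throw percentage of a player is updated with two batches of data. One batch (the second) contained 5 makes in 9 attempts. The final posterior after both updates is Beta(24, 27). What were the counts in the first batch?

13 makes and 8 misses

Because Beta–binomial updating is additive in the counts, the combined data contributed (α_post−α_prior, β_post−β_prior) successes and failures.
Total across both batches: 24−6=18 makes, 27−15=12 misses.
Subtract the second batch: 18−5=13 makes and 12−4=8 misses.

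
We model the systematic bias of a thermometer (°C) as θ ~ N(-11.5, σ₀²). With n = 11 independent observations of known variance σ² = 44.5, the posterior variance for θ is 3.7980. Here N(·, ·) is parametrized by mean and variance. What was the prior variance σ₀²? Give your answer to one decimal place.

For the Normal–Normal model with known σ², precisions add: τ_n = τ₀ + n/σ².
So 1/σ₀² = 1/3.7980 − 11/44.5 = 0.263296 − 0.247191 = 0.016105.
Hence σ₀² = 1/0.016105 ≈ 62.1.

σ₀² = 62.1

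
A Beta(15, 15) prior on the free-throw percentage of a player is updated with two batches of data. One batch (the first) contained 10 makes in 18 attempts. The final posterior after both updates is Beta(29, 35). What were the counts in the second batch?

4 makes and 12 misses

Because Beta–binomial updating is additive in the counts, the combined data contributed (α_post−α_prior, β_post−β_prior) successes and failures.
Total across both batches: 29−15=14 makes, 35−15=20 misses.
Subtract the first batch: 14−10=4 makes and 20−8=12 misses.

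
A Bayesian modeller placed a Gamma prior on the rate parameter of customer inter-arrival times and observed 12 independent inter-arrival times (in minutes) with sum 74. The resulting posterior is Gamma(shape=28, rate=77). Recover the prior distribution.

Gamma(shape=16, rate=3)

Gamma–exponential conjugacy: posterior shape = α + n, posterior rate = β + Σtᵢ.
So α = 28 − 12 = 16 and β = 77 − 74 = 3.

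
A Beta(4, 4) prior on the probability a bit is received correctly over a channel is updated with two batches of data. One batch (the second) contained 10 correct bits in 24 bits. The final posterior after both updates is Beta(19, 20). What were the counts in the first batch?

Sequential conjugate updates are equivalent to a single update on the pooled data, so total successes = posterior α − prior α and total failures = posterior β − prior β.
Total across both batches: 19−4=15 correct bits, 20−4=16 errors.
Subtract the second batch: 15−10=5 correct bits and 16−14=2 errors.

5 correct bits and 2 errors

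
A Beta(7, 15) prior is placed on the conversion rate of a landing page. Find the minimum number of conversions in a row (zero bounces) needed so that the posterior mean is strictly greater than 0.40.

k = 4

After k conversions and 0 bounces the posterior is Beta(7+k, 15), with mean (7+k)/(7+15+k).
Set (7+k)/(22+k) > 0.40 and solve: k > (0.40·22 − 7)/(1 − 0.40) = 3.000.
The smallest integer exceeding 3.000 is 4, and checking k=4: (11)/(26) = 0.4231 > 0.40.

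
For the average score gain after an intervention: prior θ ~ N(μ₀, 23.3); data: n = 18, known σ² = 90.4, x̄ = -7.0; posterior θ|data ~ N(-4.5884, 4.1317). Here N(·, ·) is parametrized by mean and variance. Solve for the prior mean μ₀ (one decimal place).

The posterior mean is a precision-weighted average: μ_n = (τ₀μ₀ + τ_data·x̄)/(τ₀+τ_data), with τ₀=1/σ₀² and τ_data=n/σ².
Here τ₀ = 1/23.3 = 0.042918 and τ_data = 18/90.4 = 0.199115, so τ_n = 0.242033.
Rearranging for μ₀: μ₀ = (μ_n·τ_n − τ_data·x̄)/τ₀ = (-4.5884·0.242033 − 0.199115·-7.0) / 0.042918 = 0.283261/0.042918 ≈ 6.6.

μ₀ = 6.6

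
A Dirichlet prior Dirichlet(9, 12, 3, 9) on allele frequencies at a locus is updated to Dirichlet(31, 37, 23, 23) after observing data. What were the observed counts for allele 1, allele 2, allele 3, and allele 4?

For a Dirichlet(α) prior with multinomial counts c, the posterior is Dirichlet(α + c) componentwise.
Counts are posterior − prior componentwise: 31−9=22, 37−12=25, 23−3=20, 23−9=14.

counts (22, 25, 20, 14)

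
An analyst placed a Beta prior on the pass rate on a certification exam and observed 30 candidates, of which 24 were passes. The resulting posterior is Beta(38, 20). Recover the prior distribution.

Beta(14, 14)

Beta is conjugate to the binomial likelihood: posterior = Beta(a+s, b+f).
Subtract the data counts: 38−24=14, 20−6=14.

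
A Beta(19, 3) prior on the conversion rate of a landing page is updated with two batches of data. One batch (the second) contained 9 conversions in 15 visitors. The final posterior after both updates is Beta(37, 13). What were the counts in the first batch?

Because Beta–binomial updating is additive in the counts, the combined data contributed (α_post−α_prior, β_post−β_prior) successes and failures.
Total across both batches: 37−19=18 conversions, 13−3=10 bounces.
Subtract the second batch: 18−9=9 conversions and 10−6=4 bounces.

9 conversions and 4 bounces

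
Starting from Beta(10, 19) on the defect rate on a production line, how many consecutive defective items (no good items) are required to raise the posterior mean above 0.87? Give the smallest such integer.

After k defective items and 0 good items the posterior is Beta(10+k, 19), with mean (10+k)/(10+19+k).
Set (10+k)/(29+k) > 0.87 and solve: k > (0.87·29 − 10)/(1 − 0.87) = 117.154.
The smallest integer exceeding 117.154 is 118.

k = 118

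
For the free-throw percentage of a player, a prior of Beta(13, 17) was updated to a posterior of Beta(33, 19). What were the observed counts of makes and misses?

Under Beta–binomial conjugacy the posterior parameters are (α+s, β+f).
So s = 33 − 13 = 20 and f = 19 − 17 = 2.

20 makes and 2 misses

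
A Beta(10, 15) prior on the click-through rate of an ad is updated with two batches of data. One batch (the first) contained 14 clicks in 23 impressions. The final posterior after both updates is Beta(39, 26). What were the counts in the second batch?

15 clicks and 2 non-clicks

Sequential conjugate updates are equivalent to a single update on the pooled data, so total successes = posterior α − prior α and total failures = posterior β − prior β.
Total across both batches: 39−10=29 clicks, 26−15=11 non-clicks.
Subtract the first batch: 29−14=15 clicks and 11−9=2 non-clicks.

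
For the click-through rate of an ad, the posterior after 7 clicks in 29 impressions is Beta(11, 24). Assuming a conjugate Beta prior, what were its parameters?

Beta is conjugate to the binomial likelihood: posterior = Beta(α+s, β+f).
Subtract the data counts: 11−7=4, 24−22=2.

Beta(4, 2)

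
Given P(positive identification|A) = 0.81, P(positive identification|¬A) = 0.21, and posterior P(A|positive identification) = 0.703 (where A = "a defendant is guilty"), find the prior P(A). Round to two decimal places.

P(A) = 0.38

Bayes' rule in odds form gives O(A|E) = O(A)·[P(E|A)/P(E|¬A)], hence O(A) = O(A|E)/LR.
Posterior odds = 0.703/(1−0.703) = 2.3670. LR = 0.81/0.21 = 3.8571.
Prior odds = 2.3670/3.8571 = 0.6137, so P(A) = 0.6137/(1+0.6137) ≈ 0.38.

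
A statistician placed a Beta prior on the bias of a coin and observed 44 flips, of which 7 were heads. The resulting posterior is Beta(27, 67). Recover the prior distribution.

A Beta(a, b) prior with s successes and f failures in binomial data gives a Beta(a+s, b+f) posterior.
So a = 27 − 7 = 20 and b = 67 − 37 = 30.

Beta(20, 30)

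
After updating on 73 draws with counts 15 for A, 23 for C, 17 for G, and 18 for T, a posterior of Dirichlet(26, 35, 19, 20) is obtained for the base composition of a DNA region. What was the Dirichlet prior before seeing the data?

For a Dirichlet(α) prior with multinomial counts c, the posterior is Dirichlet(α + c) componentwise.
Subtract each count from the matching posterior parameter: 26−15=11, 35−23=12, 19−17=2, 20−18=2.

Dirichlet(11, 12, 2, 2)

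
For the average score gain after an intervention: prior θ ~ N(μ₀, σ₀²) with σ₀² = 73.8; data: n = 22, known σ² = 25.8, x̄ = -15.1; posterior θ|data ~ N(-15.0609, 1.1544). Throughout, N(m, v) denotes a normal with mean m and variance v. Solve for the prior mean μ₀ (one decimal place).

The posterior mean is a precision-weighted average: μ_n = (τ₀μ₀ + τ_data·x̄)/(τ₀+τ_data), with τ₀=1/σ₀² and τ_data=n/σ².
Here τ₀ = 1/73.8 = 0.013550 and τ_data = 22/25.8 = 0.852713, so τ_n = 0.866263.
Rearranging for μ₀: μ₀ = (μ_n·τ_n − τ_data·x̄)/τ₀ = (-15.0609·0.866263 − 0.852713·-15.1) / 0.013550 = -0.170734/0.013550 ≈ -12.6.

μ₀ = -12.6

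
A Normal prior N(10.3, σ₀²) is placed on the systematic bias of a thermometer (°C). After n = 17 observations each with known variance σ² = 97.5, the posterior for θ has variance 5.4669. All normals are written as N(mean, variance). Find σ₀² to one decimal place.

Posterior precision equals prior precision plus data precision: 1/σ_n² = 1/σ₀² + n/σ².
So 1/σ₀² = 1/5.4669 − 17/97.5 = 0.182919 − 0.174359 = 0.008560.
Hence σ₀² = 1/0.008560 ≈ 116.8.

σ₀² = 116.8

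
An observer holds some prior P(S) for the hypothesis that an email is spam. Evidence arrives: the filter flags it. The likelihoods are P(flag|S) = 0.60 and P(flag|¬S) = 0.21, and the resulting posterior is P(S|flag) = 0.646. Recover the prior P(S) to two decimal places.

P(S) = 0.39

Bayes' rule in odds form gives O(S|E) = O(S)·[P(E|S)/P(E|¬S)], hence O(S) = O(S|E)/LR.
Posterior odds = 0.646/(1−0.646) = 1.8249. LR = 0.60/0.21 = 2.8571.
Prior odds = 1.8249/2.8571 = 0.6387, so P(S) = 0.6387/(1+0.6387) ≈ 0.39.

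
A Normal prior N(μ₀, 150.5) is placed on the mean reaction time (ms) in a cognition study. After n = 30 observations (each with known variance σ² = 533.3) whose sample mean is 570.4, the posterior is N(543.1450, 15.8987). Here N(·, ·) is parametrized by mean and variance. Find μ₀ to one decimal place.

With known observation variance, the Normal–Normal posterior has precision τ_n = τ₀ + n/σ² and mean μ_n = (τ₀μ₀ + (n/σ²)x̄)/τ_n.
Here τ₀ = 1/150.5 = 0.006645 and τ_data = 30/533.3 = 0.056254, so τ_n = 0.062899.
Rearranging for μ₀: μ₀ = (μ_n·τ_n − τ_data·x̄)/τ₀ = (543.1450·0.062899 − 0.056254·570.4) / 0.006645 = 2.075996/0.006645 ≈ 312.4.

μ₀ = 312.4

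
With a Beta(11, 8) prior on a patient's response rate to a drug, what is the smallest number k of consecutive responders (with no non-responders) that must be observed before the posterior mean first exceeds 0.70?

k = 8

After k responders and 0 non-responders the posterior is Beta(11+k, 8), with mean (11+k)/(11+8+k).
Set (11+k)/(19+k) > 0.70 and solve: k > (0.70·19 − 11)/(1 − 0.70) = 7.667.
The smallest integer exceeding 7.667 is 8, and checking k=8: (19)/(27) = 0.7037 > 0.70.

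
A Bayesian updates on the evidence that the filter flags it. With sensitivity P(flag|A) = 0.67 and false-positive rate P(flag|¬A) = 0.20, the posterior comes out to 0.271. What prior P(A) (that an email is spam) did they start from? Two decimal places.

P(A) = 0.10

Bayes' rule in odds form gives O(A|E) = O(A)·[P(E|A)/P(E|¬A)], hence O(A) = O(A|E)/LR.
Posterior odds = 0.271/(1−0.271) = 0.3717. LR = 0.67/0.20 = 3.3500.
Prior odds = 0.3717/3.3500 = 0.1110, so P(A) = 0.1110/(1+0.1110) ≈ 0.10.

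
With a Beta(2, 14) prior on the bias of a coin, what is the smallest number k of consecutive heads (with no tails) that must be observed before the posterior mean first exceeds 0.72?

After k heads and 0 tails the posterior is Beta(2+k, 14), with mean (2+k)/(2+14+k).
Set (2+k)/(16+k) > 0.72 and solve: k > (0.72·16 − 2)/(1 − 0.72) = 34.000.
The smallest integer exceeding 34.000 is 35, and checking k=35: (37)/(51) = 0.7255 > 0.72.

k = 35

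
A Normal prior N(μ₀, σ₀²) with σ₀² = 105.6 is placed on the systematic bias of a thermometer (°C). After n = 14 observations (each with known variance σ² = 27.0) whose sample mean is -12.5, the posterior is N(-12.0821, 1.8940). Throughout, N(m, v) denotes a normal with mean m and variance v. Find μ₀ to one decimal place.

With known observation variance, the Normal–Normal posterior has precision τ_n = τ₀ + n/σ² and mean μ_n = (τ₀μ₀ + (n/σ²)x̄)/τ_n.
Here τ₀ = 1/105.6 = 0.009470 and τ_data = 14/27.0 = 0.518519, so τ_n = 0.527989.
Rearranging for μ₀: μ₀ = (μ_n·τ_n − τ_data·x̄)/τ₀ = (-12.0821·0.527989 − 0.518519·-12.5) / 0.009470 = 0.102272/0.009470 ≈ 10.8.

μ₀ = 10.8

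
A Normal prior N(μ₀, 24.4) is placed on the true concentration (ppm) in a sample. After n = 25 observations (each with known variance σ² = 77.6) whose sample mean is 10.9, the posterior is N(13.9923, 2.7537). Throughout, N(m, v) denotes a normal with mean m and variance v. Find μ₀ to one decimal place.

With known observation variance, the Normal–Normal posterior has precision τ_n = τ₀ + n/σ² and mean μ_n = (τ₀μ₀ + (n/σ²)x̄)/τ_n.
Here τ₀ = 1/24.4 = 0.040984 and τ_data = 25/77.6 = 0.322165, so τ_n = 0.363149.
Rearranging for μ₀: μ₀ = (μ_n·τ_n − τ_data·x̄)/τ₀ = (13.9923·0.363149 − 0.322165·10.9) / 0.040984 = 1.569691/0.040984 ≈ 38.3.

μ₀ = 38.3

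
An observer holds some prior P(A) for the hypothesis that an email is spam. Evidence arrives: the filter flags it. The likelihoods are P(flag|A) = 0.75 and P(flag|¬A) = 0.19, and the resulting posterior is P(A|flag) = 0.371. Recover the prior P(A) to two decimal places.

In odds form, posterior odds = prior odds × likelihood ratio, so prior odds = posterior odds ÷ LR.
Posterior odds = 0.371/(1−0.371) = 0.5898. LR = 0.75/0.19 = 3.9474.
Prior odds = 0.5898/3.9474 = 0.1494, so P(A) = 0.1494/(1+0.1494) ≈ 0.13.

P(A) = 0.13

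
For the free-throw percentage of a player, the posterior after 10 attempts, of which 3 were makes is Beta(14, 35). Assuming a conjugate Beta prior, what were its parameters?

Beta(11, 28)

A Beta(a, b) prior with s successes and f failures in binomial data gives a Beta(a+s, b+f) posterior.
Subtract the data counts: 14−3=11, 35−7=28.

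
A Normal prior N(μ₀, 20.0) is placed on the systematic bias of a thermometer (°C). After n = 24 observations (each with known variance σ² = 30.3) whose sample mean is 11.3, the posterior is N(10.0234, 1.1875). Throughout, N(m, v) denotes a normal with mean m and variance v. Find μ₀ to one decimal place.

μ₀ = -10.2

The posterior mean is a precision-weighted average: μ_n = (τ₀μ₀ + τ_data·x̄)/(τ₀+τ_data), with τ₀=1/σ₀² and τ_data=n/σ².
Here τ₀ = 1/20.0 = 0.050000 and τ_data = 24/30.3 = 0.792079, so τ_n = 0.842079.
Rearranging for μ₀: μ₀ = (μ_n·τ_n − τ_data·x̄)/τ₀ = (10.0234·0.842079 − 0.792079·11.3) / 0.050000 = -0.509998/0.050000 ≈ -10.2.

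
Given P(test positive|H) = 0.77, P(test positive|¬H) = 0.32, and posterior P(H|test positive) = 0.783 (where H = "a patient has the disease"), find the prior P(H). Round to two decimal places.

P(H) = 0.60

Bayes' rule in odds form gives O(H|E) = O(H)·[P(E|H)/P(E|¬H)], hence O(H) = O(H|E)/LR.
Posterior odds = 0.783/(1−0.783) = 3.6083. LR = 0.77/0.32 = 2.4062.
Prior odds = 3.6083/2.4062 = 1.4996, so P(H) = 1.4996/(1+1.4996) ≈ 0.60.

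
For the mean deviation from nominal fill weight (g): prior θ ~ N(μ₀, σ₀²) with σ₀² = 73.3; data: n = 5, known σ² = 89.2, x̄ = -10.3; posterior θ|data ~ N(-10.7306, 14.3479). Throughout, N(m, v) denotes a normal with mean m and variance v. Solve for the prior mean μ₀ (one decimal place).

The posterior mean is a precision-weighted average: μ_n = (τ₀μ₀ + τ_data·x̄)/(τ₀+τ_data), with τ₀=1/σ₀² and τ_data=n/σ².
Here τ₀ = 1/73.3 = 0.013643 and τ_data = 5/89.2 = 0.056054, so τ_n = 0.069697.
Rearranging for μ₀: μ₀ = (μ_n·τ_n − τ_data·x̄)/τ₀ = (-10.7306·0.069697 − 0.056054·-10.3) / 0.013643 = -0.170534/0.013643 ≈ -12.5.

μ₀ = -12.5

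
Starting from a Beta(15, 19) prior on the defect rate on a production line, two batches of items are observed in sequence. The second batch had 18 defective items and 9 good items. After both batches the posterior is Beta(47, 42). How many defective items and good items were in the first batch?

Sequential conjugate updates are equivalent to a single update on the pooled data, so total successes = posterior α − prior α and total failures = posterior β − prior β.
Total across both batches: 47−15=32 defective items, 42−19=23 good items.
Subtract the second batch: 32−18=14 defective items and 23−9=14 good items.

14 defective items and 14 good items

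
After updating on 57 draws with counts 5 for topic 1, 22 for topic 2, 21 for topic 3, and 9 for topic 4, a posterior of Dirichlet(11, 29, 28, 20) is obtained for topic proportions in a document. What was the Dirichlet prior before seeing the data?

Dirichlet(6, 7, 7, 11)

For a Dirichlet(α) prior with multinomial counts c, the posterior is Dirichlet(α + c) componentwise.
Subtract each count from the matching posterior parameter: 11−5=6, 29−22=7, 28−21=7, 20−9=11.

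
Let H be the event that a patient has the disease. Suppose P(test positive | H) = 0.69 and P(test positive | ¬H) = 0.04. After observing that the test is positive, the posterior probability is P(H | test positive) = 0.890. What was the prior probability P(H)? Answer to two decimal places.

P(H) = 0.32

Bayes' rule in odds form gives O(H|E) = O(H)·[P(E|H)/P(E|¬H)], hence O(H) = O(H|E)/LR.
Posterior odds = 0.890/(1−0.890) = 8.0909. LR = 0.69/0.04 = 17.2500.
Prior odds = 8.0909/17.2500 = 0.4690, so P(H) = 0.4690/(1+0.4690) ≈ 0.32.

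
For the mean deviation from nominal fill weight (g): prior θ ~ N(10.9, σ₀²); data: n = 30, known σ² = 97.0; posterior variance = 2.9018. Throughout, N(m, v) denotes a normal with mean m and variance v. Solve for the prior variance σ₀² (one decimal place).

σ₀² = 28.3

For the Normal–Normal model with known σ², precisions add: τ_n = τ₀ + n/σ².
So 1/σ₀² = 1/2.9018 − 30/97.0 = 0.344614 − 0.309278 = 0.035336.
Hence σ₀² = 1/0.035336 ≈ 28.3.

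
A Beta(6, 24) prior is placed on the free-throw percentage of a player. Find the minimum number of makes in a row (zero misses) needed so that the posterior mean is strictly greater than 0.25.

k = 3

After k makes and 0 misses the posterior is Beta(6+k, 24), with mean (6+k)/(6+24+k).
Set (6+k)/(30+k) > 0.25 and solve: k > (0.25·30 − 6)/(1 − 0.25) = 2.000.
The smallest integer exceeding 2.000 is 3, and checking k=3: (9)/(33) = 0.2727 > 0.25.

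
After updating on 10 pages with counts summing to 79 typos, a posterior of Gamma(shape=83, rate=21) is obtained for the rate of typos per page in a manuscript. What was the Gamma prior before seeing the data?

A Gamma(α, β) prior (rate parametrization) on a Poisson rate with n observations summing to S gives posterior Gamma(α+S, β+n).
So α = 83 − 79 = 4 and β = 21 − 10 = 11.

Gamma(shape=4, rate=11)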